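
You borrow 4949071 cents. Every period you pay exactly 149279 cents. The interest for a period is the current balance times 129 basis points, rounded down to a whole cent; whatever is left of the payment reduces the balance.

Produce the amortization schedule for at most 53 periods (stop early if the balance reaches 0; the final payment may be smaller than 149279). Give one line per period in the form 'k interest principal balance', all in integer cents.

1. interest=⌊4949071·129/10000⌋=63843; principal=149279-63843=85436; balance=4949071-85436=4863635
2. interest=⌊4863635·129/10000⌋=62740; principal=149279-62740=86539; balance=4863635-86539=4777096
3. interest=⌊4777096·129/10000⌋=61624; principal=149279-61624=87655; balance=4777096-87655=4689441
4. interest=⌊4689441·129/10000⌋=60493; principal=149279-60493=88786; balance=4689441-88786=4600655
5. interest=⌊4600655·129/10000⌋=59348; principal=149279-59348=89931; balance=4600655-89931=4510724
6. interest=⌊4510724·129/10000⌋=58188; principal=149279-58188=91091; balance=4510724-91091=4419633
7. interest=⌊4419633·129/10000⌋=57013; principal=149279-57013=92266; balance=4419633-92266=4327367
8. interest=⌊4327367·129/10000⌋=55823; principal=149279-55823=93456; balance=4327367-93456=4233911
9. interest=⌊4233911·129/10000⌋=54617; principal=149279-54617=94662; balance=4233911-94662=4139249
10. interest=⌊4139249·129/10000⌋=53396; principal=149279-53396=95883; balance=4139249-95883=4043366
11. interest=⌊4043366·129/10000⌋=52159; principal=149279-52159=97120; balance=4043366-97120=3946246
12. interest=⌊3946246·129/10000⌋=50906; principal=149279-50906=98373; balance=3946246-98373=3847873
13. interest=⌊3847873·129/10000⌋=49637; principal=149279-49637=99642; balance=3847873-99642=3748231
14. interest=⌊3748231·129/10000⌋=48352; principal=149279-48352=100927; balance=3748231-100927=3647304
15. interest=⌊3647304·129/10000⌋=47050; principal=149279-47050=102229; balance=3647304-102229=3545075
16. interest=⌊3545075·129/10000⌋=45731; principal=149279-45731=103548; balance=3545075-103548=3441527
17. interest=⌊3441527·129/10000⌋=44395; principal=149279-44395=104884; balance=3441527-104884=3336643
18. interest=⌊3336643·129/10000⌋=43042; principal=149279-43042=106237; balance=3336643-106237=3230406
19. interest=⌊3230406·129/10000⌋=41672; principal=149279-41672=107607; balance=3230406-107607=3122799
20. interest=⌊3122799·129/10000⌋=40284; principal=149279-40284=108995; balance=3122799-108995=3013804
21. interest=⌊3013804·129/10000⌋=38878; principal=149279-38878=110401; balance=3013804-110401=2903403
22. interest=⌊2903403·129/10000⌋=37453; principal=149279-37453=111826; balance=2903403-111826=2791577
23. interest=⌊2791577·129/10000⌋=36011; principal=149279-36011=113268; balance=2791577-113268=2678309
24. interest=⌊2678309·129/10000⌋=34550; principal=149279-34550=114729; balance=2678309-114729=2563580
25. interest=⌊2563580·129/10000⌋=33070; principal=149279-33070=116209; balance=2563580-116209=2447371
26. interest=⌊2447371·129/10000⌋=31571; principal=149279-31571=117708; balance=2447371-117708=2329663
27. interest=⌊2329663·129/10000⌋=30052; principal=149279-30052=119227; balance=2329663-119227=2210436
28. interest=⌊2210436·129/10000⌋=28514; principal=149279-28514=120765; balance=2210436-120765=2089671
29. interest=⌊2089671·129/10000⌋=26956; principal=149279-26956=122323; balance=2089671-122323=1967348
30. interest=⌊1967348·129/10000⌋=25378; principal=149279-25378=123901; balance=1967348-123901=1843447
31. interest=⌊1843447·129/10000⌋=23780; principal=149279-23780=125499; balance=1843447-125499=1717948
32. interest=⌊1717948·129/10000⌋=22161; principal=149279-22161=127118; balance=1717948-127118=1590830
33. interest=⌊1590830·129/10000⌋=20521; principal=149279-20521=128758; balance=1590830-128758=1462072
34. interest=⌊1462072·129/10000⌋=18860; principal=149279-18860=130419; balance=1462072-130419=1331653
35. interest=⌊1331653·129/10000⌋=17178; principal=149279-17178=132101; balance=1331653-132101=1199552
36. interest=⌊1199552·129/10000⌋=15474; principal=149279-15474=133805; balance=1199552-133805=1065747
37. interest=⌊1065747·129/10000⌋=13748; principal=149279-13748=135531; balance=1065747-135531=930216
38. interest=⌊930216·129/10000⌋=11999; principal=149279-11999=137280; balance=930216-137280=792936
39. interest=⌊792936·129/10000⌋=10228; principal=149279-10228=139051; balance=792936-139051=653885
40. interest=⌊653885·129/10000⌋=8435; principal=149279-8435=140844; balance=653885-140844=513041
41. interest=⌊513041·129/10000⌋=6618; principal=149279-6618=142661; balance=513041-142661=370380
42. interest=⌊370380·129/10000⌋=4777; principal=149279-4777=144502; balance=370380-144502=225878
43. interest=⌊225878·129/10000⌋=2913; principal=149279-2913=146366; balance=225878-146366=79512
44. interest=⌊79512·129/10000⌋=1025; principal=min(149279-1025,79512)=79512; balance=79512-79512=0

1 63843 85436 4863635
2 62740 86539 4777096
3 61624 87655 4689441
4 60493 88786 4600655
5 59348 89931 4510724
6 58188 91091 4419633
7 57013 92266 4327367
8 55823 93456 4233911
9 54617 94662 4139249
10 53396 95883 4043366
11 52159 97120 3946246
12 50906 98373 3847873
13 49637 99642 3748231
14 48352 100927 3647304
15 47050 102229 3545075
16 45731 103548 3441527
17 44395 104884 3336643
18 43042 106237 3230406
19 41672 107607 3122799
20 40284 108995 3013804
21 38878 110401 2903403
22 37453 111826 2791577
23 36011 113268 2678309
24 34550 114729 2563580
25 33070 116209 2447371
26 31571 117708 2329663
27 30052 119227 2210436
28 28514 120765 2089671
29 26956 122323 1967348
30 25378 123901 1843447
31 23780 125499 1717948
32 22161 127118 1590830
33 20521 128758 1462072
34 18860 130419 1331653
35 17178 132101 1199552
36 15474 133805 1065747
37 13748 135531 930216
38 11999 137280 792936
39 10228 139051 653885
40 8435 140844 513041
41 6618 142661 370380
42 4777 144502 225878
43 2913 146366 79512
44 1025 79512 0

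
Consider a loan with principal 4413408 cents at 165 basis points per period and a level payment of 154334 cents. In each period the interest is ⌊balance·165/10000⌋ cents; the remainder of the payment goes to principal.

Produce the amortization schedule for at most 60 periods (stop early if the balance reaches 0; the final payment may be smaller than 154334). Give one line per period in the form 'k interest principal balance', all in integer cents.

1. interest=⌊4413408·165/10000⌋=72821; principal=154334-72821=81513; balance=4413408-81513=4331895
2. interest=⌊4331895·165/10000⌋=71476; principal=154334-71476=82858; balance=4331895-82858=4249037
3. interest=⌊4249037·165/10000⌋=70109; principal=154334-70109=84225; balance=4249037-84225=4164812
4. interest=⌊4164812·165/10000⌋=68719; principal=154334-68719=85615; balance=4164812-85615=4079197
5. interest=⌊4079197·165/10000⌋=67306; principal=154334-67306=87028; balance=4079197-87028=3992169
6. interest=⌊3992169·165/10000⌋=65870; principal=154334-65870=88464; balance=3992169-88464=3903705
7. interest=⌊3903705·165/10000⌋=64411; principal=154334-64411=89923; balance=3903705-89923=3813782
8. interest=⌊3813782·165/10000⌋=62927; principal=154334-62927=91407; balance=3813782-91407=3722375
9. interest=⌊3722375·165/10000⌋=61419; principal=154334-61419=92915; balance=3722375-92915=3629460
10. interest=⌊3629460·165/10000⌋=59886; principal=154334-59886=94448; balance=3629460-94448=3535012
11. interest=⌊3535012·165/10000⌋=58327; principal=154334-58327=96007; balance=3535012-96007=3439005
12. interest=⌊3439005·165/10000⌋=56743; principal=154334-56743=97591; balance=3439005-97591=3341414
13. interest=⌊3341414·165/10000⌋=55133; principal=154334-55133=99201; balance=3341414-99201=3242213
14. interest=⌊3242213·165/10000⌋=53496; principal=154334-53496=100838; balance=3242213-100838=3141375
15. interest=⌊3141375·165/10000⌋=51832; principal=154334-51832=102502; balance=3141375-102502=3038873
16. interest=⌊3038873·165/10000⌋=50141; principal=154334-50141=104193; balance=3038873-104193=2934680
17. interest=⌊2934680·165/10000⌋=48422; principal=154334-48422=105912; balance=2934680-105912=2828768
18. interest=⌊2828768·165/10000⌋=46674; principal=154334-46674=107660; balance=2828768-107660=2721108
19. interest=⌊2721108·165/10000⌋=44898; principal=154334-44898=109436; balance=2721108-109436=2611672
20. interest=⌊2611672·165/10000⌋=43092; principal=154334-43092=111242; balance=2611672-111242=2500430
21. interest=⌊2500430·165/10000⌋=41257; principal=154334-41257=113077; balance=2500430-113077=2387353
22. interest=⌊2387353·165/10000⌋=39391; principal=154334-39391=114943; balance=2387353-114943=2272410
23. interest=⌊2272410·165/10000⌋=37494; principal=154334-37494=116840; balance=2272410-116840=2155570
24. interest=⌊2155570·165/10000⌋=35566; principal=154334-35566=118768; balance=2155570-118768=2036802
25. interest=⌊2036802·165/10000⌋=33607; principal=154334-33607=120727; balance=2036802-120727=1916075
26. interest=⌊1916075·165/10000⌋=31615; principal=154334-31615=122719; balance=1916075-122719=1793356
27. interest=⌊1793356·165/10000⌋=29590; principal=154334-29590=124744; balance=1793356-124744=1668612
28. interest=⌊1668612·165/10000⌋=27532; principal=154334-27532=126802; balance=1668612-126802=1541810
29. interest=⌊1541810·165/10000⌋=25439; principal=154334-25439=128895; balance=1541810-128895=1412915
30. interest=⌊1412915·165/10000⌋=23313; principal=154334-23313=131021; balance=1412915-131021=1281894
31. interest=⌊1281894·165/10000⌋=21151; principal=154334-21151=133183; balance=1281894-133183=1148711
32. interest=⌊1148711·165/10000⌋=18953; principal=154334-18953=135381; balance=1148711-135381=1013330
33. interest=⌊1013330·165/10000⌋=16719; principal=154334-16719=137615; balance=1013330-137615=875715
34. interest=⌊875715·165/10000⌋=14449; principal=154334-14449=139885; balance=875715-139885=735830
35. interest=⌊735830·165/10000⌋=12141; principal=154334-12141=142193; balance=735830-142193=593637
36. interest=⌊593637·165/10000⌋=9795; principal=154334-9795=144539; balance=593637-144539=449098
37. interest=⌊449098·165/10000⌋=7410; principal=154334-7410=146924; balance=449098-146924=302174
38. interest=⌊302174·165/10000⌋=4985; principal=154334-4985=149349; balance=302174-149349=152825
39. interest=⌊152825·165/10000⌋=2521; principal=154334-2521=151813; balance=152825-151813=1012
40. interest=⌊1012·165/10000⌋=16; principal=min(154334-16,1012)=1012; balance=1012-1012=0

1 72821 81513 4331895
2 71476 82858 4249037
3 70109 84225 4164812
4 68719 85615 4079197
5 67306 87028 3992169
6 65870 88464 3903705
7 64411 89923 3813782
8 62927 91407 3722375
9 61419 92915 3629460
10 59886 94448 3535012
11 58327 96007 3439005
12 56743 97591 3341414
13 55133 99201 3242213
14 53496 100838 3141375
15 51832 102502 3038873
16 50141 104193 2934680
17 48422 105912 2828768
18 46674 107660 2721108
19 44898 109436 2611672
20 43092 111242 2500430
21 41257 113077 2387353
22 39391 114943 2272410
23 37494 116840 2155570
24 35566 118768 2036802
25 33607 120727 1916075
26 31615 122719 1793356
27 29590 124744 1668612
28 27532 126802 1541810
29 25439 128895 1412915
30 23313 131021 1281894
31 21151 133183 1148711
32 18953 135381 1013330
33 16719 137615 875715
34 14449 139885 735830
35 12141 142193 593637
36 9795 144539 449098
37 7410 146924 302174
38 4985 149349 152825
39 2521 151813 1012
40 16 1012 0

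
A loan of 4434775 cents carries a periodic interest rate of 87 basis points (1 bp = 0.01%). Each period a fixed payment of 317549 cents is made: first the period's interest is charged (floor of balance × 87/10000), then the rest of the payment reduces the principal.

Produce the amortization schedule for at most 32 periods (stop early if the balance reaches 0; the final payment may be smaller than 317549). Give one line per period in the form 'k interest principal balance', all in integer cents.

1 38582 278967 4155808
2 36155 281394 3874414
3 33707 283842 3590572
4 31237 286312 3304260
5 28747 288802 3015458
6 26234 291315 2724143
7 23700 293849 2430294
8 21143 296406 2133888
9 18564 298985 1834903
10 15963 301586 1533317
11 13339 304210 1229107
12 10693 306856 922251
13 8023 309526 612725
14 5330 312219 300506
15 2614 300506 0

1. interest=⌊4434775·87/10000⌋=38582; principal=317549-38582=278967; balance=4434775-278967=4155808
2. interest=⌊4155808·87/10000⌋=36155; principal=317549-36155=281394; balance=4155808-281394=3874414
3. interest=⌊3874414·87/10000⌋=33707; principal=317549-33707=283842; balance=3874414-283842=3590572
4. interest=⌊3590572·87/10000⌋=31237; principal=317549-31237=286312; balance=3590572-286312=3304260
5. interest=⌊3304260·87/10000⌋=28747; principal=317549-28747=288802; balance=3304260-288802=3015458
6. interest=⌊3015458·87/10000⌋=26234; principal=317549-26234=291315; balance=3015458-291315=2724143
7. interest=⌊2724143·87/10000⌋=23700; principal=317549-23700=293849; balance=2724143-293849=2430294
8. interest=⌊2430294·87/10000⌋=21143; principal=317549-21143=296406; balance=2430294-296406=2133888
9. interest=⌊2133888·87/10000⌋=18564; principal=317549-18564=298985; balance=2133888-298985=1834903
10. interest=⌊1834903·87/10000⌋=15963; principal=317549-15963=301586; balance=1834903-301586=1533317
11. interest=⌊1533317·87/10000⌋=13339; principal=317549-13339=304210; balance=1533317-304210=1229107
12. interest=⌊1229107·87/10000⌋=10693; principal=317549-10693=306856; balance=1229107-306856=922251
13. interest=⌊922251·87/10000⌋=8023; principal=317549-8023=309526; balance=922251-309526=612725
14. interest=⌊612725·87/10000⌋=5330; principal=317549-5330=312219; balance=612725-312219=300506
15. interest=⌊300506·87/10000⌋=2614; principal=min(317549-2614,300506)=300506; balance=300506-300506=0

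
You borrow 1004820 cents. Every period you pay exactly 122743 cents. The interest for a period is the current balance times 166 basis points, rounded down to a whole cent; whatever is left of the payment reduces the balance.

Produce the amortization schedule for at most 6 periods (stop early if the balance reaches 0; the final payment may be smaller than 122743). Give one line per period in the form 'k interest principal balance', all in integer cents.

1. interest=⌊1004820·166/10000⌋=16680; principal=122743-16680=106063; balance=1004820-106063=898757
2. interest=⌊898757·166/10000⌋=14919; principal=122743-14919=107824; balance=898757-107824=790933
3. interest=⌊790933·166/10000⌋=13129; principal=122743-13129=109614; balance=790933-109614=681319
4. interest=⌊681319·166/10000⌋=11309; principal=122743-11309=111434; balance=681319-111434=569885
5. interest=⌊569885·166/10000⌋=9460; principal=122743-9460=113283; balance=569885-113283=456602
6. interest=⌊456602·166/10000⌋=7579; principal=122743-7579=115164; balance=456602-115164=341438

1 16680 106063 898757
2 14919 107824 790933
3 13129 109614 681319
4 11309 111434 569885
5 9460 113283 456602
6 7579 115164 341438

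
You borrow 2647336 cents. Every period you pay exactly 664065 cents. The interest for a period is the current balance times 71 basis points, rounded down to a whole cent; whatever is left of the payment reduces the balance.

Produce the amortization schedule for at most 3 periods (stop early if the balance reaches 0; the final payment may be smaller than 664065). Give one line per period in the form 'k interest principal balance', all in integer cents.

1 18796 645269 2002067
2 14214 649851 1352216
3 9600 654465 697751

1. interest=⌊2647336·71/10000⌋=18796; principal=664065-18796=645269; balance=2647336-645269=2002067
2. interest=⌊2002067·71/10000⌋=14214; principal=664065-14214=649851; balance=2002067-649851=1352216
3. interest=⌊1352216·71/10000⌋=9600; principal=664065-9600=654465; balance=1352216-654465=697751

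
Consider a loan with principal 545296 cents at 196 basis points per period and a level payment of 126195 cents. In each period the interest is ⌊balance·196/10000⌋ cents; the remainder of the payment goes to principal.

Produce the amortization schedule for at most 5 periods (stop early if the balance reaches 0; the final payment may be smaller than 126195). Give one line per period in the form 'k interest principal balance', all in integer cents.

1. interest=⌊545296·196/10000⌋=10687; principal=126195-10687=115508; balance=545296-115508=429788
2. interest=⌊429788·196/10000⌋=8423; principal=126195-8423=117772; balance=429788-117772=312016
3. interest=⌊312016·196/10000⌋=6115; principal=126195-6115=120080; balance=312016-120080=191936
4. interest=⌊191936·196/10000⌋=3761; principal=126195-3761=122434; balance=191936-122434=69502
5. interest=⌊69502·196/10000⌋=1362; principal=min(126195-1362,69502)=69502; balance=69502-69502=0

1 10687 115508 429788
2 8423 117772 312016
3 6115 120080 191936
4 3761 122434 69502
5 1362 69502 0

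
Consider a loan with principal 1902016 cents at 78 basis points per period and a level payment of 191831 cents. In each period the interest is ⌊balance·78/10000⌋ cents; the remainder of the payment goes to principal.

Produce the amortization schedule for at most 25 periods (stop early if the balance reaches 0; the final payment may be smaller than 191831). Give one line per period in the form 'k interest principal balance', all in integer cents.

1. interest=⌊1902016·78/10000⌋=14835; principal=191831-14835=176996; balance=1902016-176996=1725020
2. interest=⌊1725020·78/10000⌋=13455; principal=191831-13455=178376; balance=1725020-178376=1546644
3. interest=⌊1546644·78/10000⌋=12063; principal=191831-12063=179768; balance=1546644-179768=1366876
4. interest=⌊1366876·78/10000⌋=10661; principal=191831-10661=181170; balance=1366876-181170=1185706
5. interest=⌊1185706·78/10000⌋=9248; principal=191831-9248=182583; balance=1185706-182583=1003123
6. interest=⌊1003123·78/10000⌋=7824; principal=191831-7824=184007; balance=1003123-184007=819116
7. interest=⌊819116·78/10000⌋=6389; principal=191831-6389=185442; balance=819116-185442=633674
8. interest=⌊633674·78/10000⌋=4942; principal=191831-4942=186889; balance=633674-186889=446785
9. interest=⌊446785·78/10000⌋=3484; principal=191831-3484=188347; balance=446785-188347=258438
10. interest=⌊258438·78/10000⌋=2015; principal=191831-2015=189816; balance=258438-189816=68622
11. interest=⌊68622·78/10000⌋=535; principal=min(191831-535,68622)=68622; balance=68622-68622=0

1 14835 176996 1725020
2 13455 178376 1546644
3 12063 179768 1366876
4 10661 181170 1185706
5 9248 182583 1003123
6 7824 184007 819116
7 6389 185442 633674
8 4942 186889 446785
9 3484 188347 258438
10 2015 189816 68622
11 535 68622 0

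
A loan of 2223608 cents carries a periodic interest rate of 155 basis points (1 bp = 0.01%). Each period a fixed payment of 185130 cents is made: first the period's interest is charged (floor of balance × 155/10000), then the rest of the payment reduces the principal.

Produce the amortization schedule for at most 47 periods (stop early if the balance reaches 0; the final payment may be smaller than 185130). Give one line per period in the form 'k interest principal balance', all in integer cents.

1. interest=⌊2223608·155/10000⌋=34465; principal=185130-34465=150665; balance=2223608-150665=2072943
2. interest=⌊2072943·155/10000⌋=32130; principal=185130-32130=153000; balance=2072943-153000=1919943
3. interest=⌊1919943·155/10000⌋=29759; principal=185130-29759=155371; balance=1919943-155371=1764572
4. interest=⌊1764572·155/10000⌋=27350; principal=185130-27350=157780; balance=1764572-157780=1606792
5. interest=⌊1606792·155/10000⌋=24905; principal=185130-24905=160225; balance=1606792-160225=1446567
6. interest=⌊1446567·155/10000⌋=22421; principal=185130-22421=162709; balance=1446567-162709=1283858
7. interest=⌊1283858·155/10000⌋=19899; principal=185130-19899=165231; balance=1283858-165231=1118627
8. interest=⌊1118627·155/10000⌋=17338; principal=185130-17338=167792; balance=1118627-167792=950835
9. interest=⌊950835·155/10000⌋=14737; principal=185130-14737=170393; balance=950835-170393=780442
10. interest=⌊780442·155/10000⌋=12096; principal=185130-12096=173034; balance=780442-173034=607408
11. interest=⌊607408·155/10000⌋=9414; principal=185130-9414=175716; balance=607408-175716=431692
12. interest=⌊431692·155/10000⌋=6691; principal=185130-6691=178439; balance=431692-178439=253253
13. interest=⌊253253·155/10000⌋=3925; principal=185130-3925=181205; balance=253253-181205=72048
14. interest=⌊72048·155/10000⌋=1116; principal=min(185130-1116,72048)=72048; balance=72048-72048=0

1 34465 150665 2072943
2 32130 153000 1919943
3 29759 155371 1764572
4 27350 157780 1606792
5 24905 160225 1446567
6 22421 162709 1283858
7 19899 165231 1118627
8 17338 167792 950835
9 14737 170393 780442
10 12096 173034 607408
11 9414 175716 431692
12 6691 178439 253253
13 3925 181205 72048
14 1116 72048 0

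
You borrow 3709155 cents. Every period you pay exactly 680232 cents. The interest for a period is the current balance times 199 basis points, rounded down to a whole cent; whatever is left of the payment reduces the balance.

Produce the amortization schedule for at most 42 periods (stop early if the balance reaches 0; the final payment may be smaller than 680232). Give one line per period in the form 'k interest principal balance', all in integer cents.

1 73812 606420 3102735
2 61744 618488 2484247
3 49436 630796 1853451
4 36883 643349 1210102
5 24081 656151 553951
6 11023 553951 0

1. interest=⌊3709155·199/10000⌋=73812; principal=680232-73812=606420; balance=3709155-606420=3102735
2. interest=⌊3102735·199/10000⌋=61744; principal=680232-61744=618488; balance=3102735-618488=2484247
3. interest=⌊2484247·199/10000⌋=49436; principal=680232-49436=630796; balance=2484247-630796=1853451
4. interest=⌊1853451·199/10000⌋=36883; principal=680232-36883=643349; balance=1853451-643349=1210102
5. interest=⌊1210102·199/10000⌋=24081; principal=680232-24081=656151; balance=1210102-656151=553951
6. interest=⌊553951·199/10000⌋=11023; principal=min(680232-11023,553951)=553951; balance=553951-553951=0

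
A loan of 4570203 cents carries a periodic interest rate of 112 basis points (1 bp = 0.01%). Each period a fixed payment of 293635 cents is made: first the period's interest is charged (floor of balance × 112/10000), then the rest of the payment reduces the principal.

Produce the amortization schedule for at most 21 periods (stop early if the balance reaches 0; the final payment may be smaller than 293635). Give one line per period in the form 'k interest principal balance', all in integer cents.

1 51186 242449 4327754
2 48470 245165 4082589
3 45724 247911 3834678
4 42948 250687 3583991
5 40140 253495 3330496
6 37301 256334 3074162
7 34430 259205 2814957
8 31527 262108 2552849
9 28591 265044 2287805
10 25623 268012 2019793
11 22621 271014 1748779
12 19586 274049 1474730
13 16516 277119 1197611
14 13413 280222 917389
15 10274 283361 634028
16 7101 286534 347494
17 3891 289744 57750
18 646 57750 0

1. interest=⌊4570203·112/10000⌋=51186; principal=293635-51186=242449; balance=4570203-242449=4327754
2. interest=⌊4327754·112/10000⌋=48470; principal=293635-48470=245165; balance=4327754-245165=4082589
3. interest=⌊4082589·112/10000⌋=45724; principal=293635-45724=247911; balance=4082589-247911=3834678
4. interest=⌊3834678·112/10000⌋=42948; principal=293635-42948=250687; balance=3834678-250687=3583991
5. interest=⌊3583991·112/10000⌋=40140; principal=293635-40140=253495; balance=3583991-253495=3330496
6. interest=⌊3330496·112/10000⌋=37301; principal=293635-37301=256334; balance=3330496-256334=3074162
7. interest=⌊3074162·112/10000⌋=34430; principal=293635-34430=259205; balance=3074162-259205=2814957
8. interest=⌊2814957·112/10000⌋=31527; principal=293635-31527=262108; balance=2814957-262108=2552849
9. interest=⌊2552849·112/10000⌋=28591; principal=293635-28591=265044; balance=2552849-265044=2287805
10. interest=⌊2287805·112/10000⌋=25623; principal=293635-25623=268012; balance=2287805-268012=2019793
11. interest=⌊2019793·112/10000⌋=22621; principal=293635-22621=271014; balance=2019793-271014=1748779
12. interest=⌊1748779·112/10000⌋=19586; principal=293635-19586=274049; balance=1748779-274049=1474730
13. interest=⌊1474730·112/10000⌋=16516; principal=293635-16516=277119; balance=1474730-277119=1197611
14. interest=⌊1197611·112/10000⌋=13413; principal=293635-13413=280222; balance=1197611-280222=917389
15. interest=⌊917389·112/10000⌋=10274; principal=293635-10274=283361; balance=917389-283361=634028
16. interest=⌊634028·112/10000⌋=7101; principal=293635-7101=286534; balance=634028-286534=347494
17. interest=⌊347494·112/10000⌋=3891; principal=293635-3891=289744; balance=347494-289744=57750
18. interest=⌊57750·112/10000⌋=646; principal=min(293635-646,57750)=57750; balance=57750-57750=0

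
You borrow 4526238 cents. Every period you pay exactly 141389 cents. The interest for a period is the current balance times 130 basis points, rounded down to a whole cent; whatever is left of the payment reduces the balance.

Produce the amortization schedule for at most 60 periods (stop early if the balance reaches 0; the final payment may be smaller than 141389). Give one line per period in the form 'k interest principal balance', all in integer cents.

1 58841 82548 4443690
2 57767 83622 4360068
3 56680 84709 4275359
4 55579 85810 4189549
5 54464 86925 4102624
6 53334 88055 4014569
7 52189 89200 3925369
8 51029 90360 3835009
9 49855 91534 3743475
10 48665 92724 3650751
11 47459 93930 3556821
12 46238 95151 3461670
13 45001 96388 3365282
14 43748 97641 3267641
15 42479 98910 3168731
16 41193 100196 3068535
17 39890 101499 2967036
18 38571 102818 2864218
19 37234 104155 2760063
20 35880 105509 2654554
21 34509 106880 2547674
22 33119 108270 2439404
23 31712 109677 2329727
24 30286 111103 2218624
25 28842 112547 2106077
26 27379 114010 1992067
27 25896 115493 1876574
28 24395 116994 1759580
29 22874 118515 1641065
30 21333 120056 1521009
31 19773 121616 1399393
32 18192 123197 1276196
33 16590 124799 1151397
34 14968 126421 1024976
35 13324 128065 896911
36 11659 129730 767181
37 9973 131416 635765
38 8264 133125 502640
39 6534 134855 367785
40 4781 136608 231177
41 3005 138384 92793
42 1206 92793 0

1. interest=⌊4526238·130/10000⌋=58841; principal=141389-58841=82548; balance=4526238-82548=4443690
2. interest=⌊4443690·130/10000⌋=57767; principal=141389-57767=83622; balance=4443690-83622=4360068
3. interest=⌊4360068·130/10000⌋=56680; principal=141389-56680=84709; balance=4360068-84709=4275359
4. interest=⌊4275359·130/10000⌋=55579; principal=141389-55579=85810; balance=4275359-85810=4189549
5. interest=⌊4189549·130/10000⌋=54464; principal=141389-54464=86925; balance=4189549-86925=4102624
6. interest=⌊4102624·130/10000⌋=53334; principal=141389-53334=88055; balance=4102624-88055=4014569
7. interest=⌊4014569·130/10000⌋=52189; principal=141389-52189=89200; balance=4014569-89200=3925369
8. interest=⌊3925369·130/10000⌋=51029; principal=141389-51029=90360; balance=3925369-90360=3835009
9. interest=⌊3835009·130/10000⌋=49855; principal=141389-49855=91534; balance=3835009-91534=3743475
10. interest=⌊3743475·130/10000⌋=48665; principal=141389-48665=92724; balance=3743475-92724=3650751
11. interest=⌊3650751·130/10000⌋=47459; principal=141389-47459=93930; balance=3650751-93930=3556821
12. interest=⌊3556821·130/10000⌋=46238; principal=141389-46238=95151; balance=3556821-95151=3461670
13. interest=⌊3461670·130/10000⌋=45001; principal=141389-45001=96388; balance=3461670-96388=3365282
14. interest=⌊3365282·130/10000⌋=43748; principal=141389-43748=97641; balance=3365282-97641=3267641
15. interest=⌊3267641·130/10000⌋=42479; principal=141389-42479=98910; balance=3267641-98910=3168731
16. interest=⌊3168731·130/10000⌋=41193; principal=141389-41193=100196; balance=3168731-100196=3068535
17. interest=⌊3068535·130/10000⌋=39890; principal=141389-39890=101499; balance=3068535-101499=2967036
18. interest=⌊2967036·130/10000⌋=38571; principal=141389-38571=102818; balance=2967036-102818=2864218
19. interest=⌊2864218·130/10000⌋=37234; principal=141389-37234=104155; balance=2864218-104155=2760063
20. interest=⌊2760063·130/10000⌋=35880; principal=141389-35880=105509; balance=2760063-105509=2654554
21. interest=⌊2654554·130/10000⌋=34509; principal=141389-34509=106880; balance=2654554-106880=2547674
22. interest=⌊2547674·130/10000⌋=33119; principal=141389-33119=108270; balance=2547674-108270=2439404
23. interest=⌊2439404·130/10000⌋=31712; principal=141389-31712=109677; balance=2439404-109677=2329727
24. interest=⌊2329727·130/10000⌋=30286; principal=141389-30286=111103; balance=2329727-111103=2218624
25. interest=⌊2218624·130/10000⌋=28842; principal=141389-28842=112547; balance=2218624-112547=2106077
26. interest=⌊2106077·130/10000⌋=27379; principal=141389-27379=114010; balance=2106077-114010=1992067
27. interest=⌊1992067·130/10000⌋=25896; principal=141389-25896=115493; balance=1992067-115493=1876574
28. interest=⌊1876574·130/10000⌋=24395; principal=141389-24395=116994; balance=1876574-116994=1759580
29. interest=⌊1759580·130/10000⌋=22874; principal=141389-22874=118515; balance=1759580-118515=1641065
30. interest=⌊1641065·130/10000⌋=21333; principal=141389-21333=120056; balance=1641065-120056=1521009
31. interest=⌊1521009·130/10000⌋=19773; principal=141389-19773=121616; balance=1521009-121616=1399393
32. interest=⌊1399393·130/10000⌋=18192; principal=141389-18192=123197; balance=1399393-123197=1276196
33. interest=⌊1276196·130/10000⌋=16590; principal=141389-16590=124799; balance=1276196-124799=1151397
34. interest=⌊1151397·130/10000⌋=14968; principal=141389-14968=126421; balance=1151397-126421=1024976
35. interest=⌊1024976·130/10000⌋=13324; principal=141389-13324=128065; balance=1024976-128065=896911
36. interest=⌊896911·130/10000⌋=11659; principal=141389-11659=129730; balance=896911-129730=767181
37. interest=⌊767181·130/10000⌋=9973; principal=141389-9973=131416; balance=767181-131416=635765
38. interest=⌊635765·130/10000⌋=8264; principal=141389-8264=133125; balance=635765-133125=502640
39. interest=⌊502640·130/10000⌋=6534; principal=141389-6534=134855; balance=502640-134855=367785
40. interest=⌊367785·130/10000⌋=4781; principal=141389-4781=136608; balance=367785-136608=231177
41. interest=⌊231177·130/10000⌋=3005; principal=141389-3005=138384; balance=231177-138384=92793
42. interest=⌊92793·130/10000⌋=1206; principal=min(141389-1206,92793)=92793; balance=92793-92793=0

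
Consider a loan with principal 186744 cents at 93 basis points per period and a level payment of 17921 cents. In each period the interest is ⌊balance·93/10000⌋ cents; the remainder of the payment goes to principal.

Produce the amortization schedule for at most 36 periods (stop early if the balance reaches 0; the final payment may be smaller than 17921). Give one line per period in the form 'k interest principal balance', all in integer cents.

1 1736 16185 170559
2 1586 16335 154224
3 1434 16487 137737
4 1280 16641 121096
5 1126 16795 104301
6 969 16952 87349
7 812 17109 70240
8 653 17268 52972
9 492 17429 35543
10 330 17591 17952
11 166 17755 197
12 1 197 0

1. interest=⌊186744·93/10000⌋=1736; principal=17921-1736=16185; balance=186744-16185=170559
2. interest=⌊170559·93/10000⌋=1586; principal=17921-1586=16335; balance=170559-16335=154224
3. interest=⌊154224·93/10000⌋=1434; principal=17921-1434=16487; balance=154224-16487=137737
4. interest=⌊137737·93/10000⌋=1280; principal=17921-1280=16641; balance=137737-16641=121096
5. interest=⌊121096·93/10000⌋=1126; principal=17921-1126=16795; balance=121096-16795=104301
6. interest=⌊104301·93/10000⌋=969; principal=17921-969=16952; balance=104301-16952=87349
7. interest=⌊87349·93/10000⌋=812; principal=17921-812=17109; balance=87349-17109=70240
8. interest=⌊70240·93/10000⌋=653; principal=17921-653=17268; balance=70240-17268=52972
9. interest=⌊52972·93/10000⌋=492; principal=17921-492=17429; balance=52972-17429=35543
10. interest=⌊35543·93/10000⌋=330; principal=17921-330=17591; balance=35543-17591=17952
11. interest=⌊17952·93/10000⌋=166; principal=17921-166=17755; balance=17952-17755=197
12. interest=⌊197·93/10000⌋=1; principal=min(17921-1,197)=197; balance=197-197=0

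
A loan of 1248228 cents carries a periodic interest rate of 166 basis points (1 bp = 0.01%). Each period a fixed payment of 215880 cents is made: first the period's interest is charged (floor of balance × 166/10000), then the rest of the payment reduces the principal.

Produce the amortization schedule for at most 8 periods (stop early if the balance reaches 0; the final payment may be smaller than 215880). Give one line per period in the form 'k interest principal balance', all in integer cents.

1. interest=⌊1248228·166/10000⌋=20720; principal=215880-20720=195160; balance=1248228-195160=1053068
2. interest=⌊1053068·166/10000⌋=17480; principal=215880-17480=198400; balance=1053068-198400=854668
3. interest=⌊854668·166/10000⌋=14187; principal=215880-14187=201693; balance=854668-201693=652975
4. interest=⌊652975·166/10000⌋=10839; principal=215880-10839=205041; balance=652975-205041=447934
5. interest=⌊447934·166/10000⌋=7435; principal=215880-7435=208445; balance=447934-208445=239489
6. interest=⌊239489·166/10000⌋=3975; principal=215880-3975=211905; balance=239489-211905=27584
7. interest=⌊27584·166/10000⌋=457; principal=min(215880-457,27584)=27584; balance=27584-27584=0

1 20720 195160 1053068
2 17480 198400 854668
3 14187 201693 652975
4 10839 205041 447934
5 7435 208445 239489
6 3975 211905 27584
7 457 27584 0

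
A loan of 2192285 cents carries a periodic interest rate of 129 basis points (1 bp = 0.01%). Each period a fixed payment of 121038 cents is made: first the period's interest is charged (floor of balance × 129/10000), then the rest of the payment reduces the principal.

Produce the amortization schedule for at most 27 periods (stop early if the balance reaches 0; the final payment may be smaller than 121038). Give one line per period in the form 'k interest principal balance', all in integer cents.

1. interest=⌊2192285·129/10000⌋=28280; principal=121038-28280=92758; balance=2192285-92758=2099527
2. interest=⌊2099527·129/10000⌋=27083; principal=121038-27083=93955; balance=2099527-93955=2005572
3. interest=⌊2005572·129/10000⌋=25871; principal=121038-25871=95167; balance=2005572-95167=1910405
4. interest=⌊1910405·129/10000⌋=24644; principal=121038-24644=96394; balance=1910405-96394=1814011
5. interest=⌊1814011·129/10000⌋=23400; principal=121038-23400=97638; balance=1814011-97638=1716373
6. interest=⌊1716373·129/10000⌋=22141; principal=121038-22141=98897; balance=1716373-98897=1617476
7. interest=⌊1617476·129/10000⌋=20865; principal=121038-20865=100173; balance=1617476-100173=1517303
8. interest=⌊1517303·129/10000⌋=19573; principal=121038-19573=101465; balance=1517303-101465=1415838
9. interest=⌊1415838·129/10000⌋=18264; principal=121038-18264=102774; balance=1415838-102774=1313064
10. interest=⌊1313064·129/10000⌋=16938; principal=121038-16938=104100; balance=1313064-104100=1208964
11. interest=⌊1208964·129/10000⌋=15595; principal=121038-15595=105443; balance=1208964-105443=1103521
12. interest=⌊1103521·129/10000⌋=14235; principal=121038-14235=106803; balance=1103521-106803=996718
13. interest=⌊996718·129/10000⌋=12857; principal=121038-12857=108181; balance=996718-108181=888537
14. interest=⌊888537·129/10000⌋=11462; principal=121038-11462=109576; balance=888537-109576=778961
15. interest=⌊778961·129/10000⌋=10048; principal=121038-10048=110990; balance=778961-110990=667971
16. interest=⌊667971·129/10000⌋=8616; principal=121038-8616=112422; balance=667971-112422=555549
17. interest=⌊555549·129/10000⌋=7166; principal=121038-7166=113872; balance=555549-113872=441677
18. interest=⌊441677·129/10000⌋=5697; principal=121038-5697=115341; balance=441677-115341=326336
19. interest=⌊326336·129/10000⌋=4209; principal=121038-4209=116829; balance=326336-116829=209507
20. interest=⌊209507·129/10000⌋=2702; principal=121038-2702=118336; balance=209507-118336=91171
21. interest=⌊91171·129/10000⌋=1176; principal=min(121038-1176,91171)=91171; balance=91171-91171=0

1 28280 92758 2099527
2 27083 93955 2005572
3 25871 95167 1910405
4 24644 96394 1814011
5 23400 97638 1716373
6 22141 98897 1617476
7 20865 100173 1517303
8 19573 101465 1415838
9 18264 102774 1313064
10 16938 104100 1208964
11 15595 105443 1103521
12 14235 106803 996718
13 12857 108181 888537
14 11462 109576 778961
15 10048 110990 667971
16 8616 112422 555549
17 7166 113872 441677
18 5697 115341 326336
19 4209 116829 209507
20 2702 118336 91171
21 1176 91171 0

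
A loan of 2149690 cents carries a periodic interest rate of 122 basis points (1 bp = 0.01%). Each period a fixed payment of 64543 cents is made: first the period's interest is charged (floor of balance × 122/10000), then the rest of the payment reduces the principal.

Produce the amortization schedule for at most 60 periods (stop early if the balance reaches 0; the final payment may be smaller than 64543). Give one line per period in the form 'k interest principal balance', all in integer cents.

1. interest=⌊2149690·122/10000⌋=26226; principal=64543-26226=38317; balance=2149690-38317=2111373
2. interest=⌊2111373·122/10000⌋=25758; principal=64543-25758=38785; balance=2111373-38785=2072588
3. interest=⌊2072588·122/10000⌋=25285; principal=64543-25285=39258; balance=2072588-39258=2033330
4. interest=⌊2033330·122/10000⌋=24806; principal=64543-24806=39737; balance=2033330-39737=1993593
5. interest=⌊1993593·122/10000⌋=24321; principal=64543-24321=40222; balance=1993593-40222=1953371
6. interest=⌊1953371·122/10000⌋=23831; principal=64543-23831=40712; balance=1953371-40712=1912659
7. interest=⌊1912659·122/10000⌋=23334; principal=64543-23334=41209; balance=1912659-41209=1871450
8. interest=⌊1871450·122/10000⌋=22831; principal=64543-22831=41712; balance=1871450-41712=1829738
9. interest=⌊1829738·122/10000⌋=22322; principal=64543-22322=42221; balance=1829738-42221=1787517
10. interest=⌊1787517·122/10000⌋=21807; principal=64543-21807=42736; balance=1787517-42736=1744781
11. interest=⌊1744781·122/10000⌋=21286; principal=64543-21286=43257; balance=1744781-43257=1701524
12. interest=⌊1701524·122/10000⌋=20758; principal=64543-20758=43785; balance=1701524-43785=1657739
13. interest=⌊1657739·122/10000⌋=20224; principal=64543-20224=44319; balance=1657739-44319=1613420
14. interest=⌊1613420·122/10000⌋=19683; principal=64543-19683=44860; balance=1613420-44860=1568560
15. interest=⌊1568560·122/10000⌋=19136; principal=64543-19136=45407; balance=1568560-45407=1523153
16. interest=⌊1523153·122/10000⌋=18582; principal=64543-18582=45961; balance=1523153-45961=1477192
17. interest=⌊1477192·122/10000⌋=18021; principal=64543-18021=46522; balance=1477192-46522=1430670
18. interest=⌊1430670·122/10000⌋=17454; principal=64543-17454=47089; balance=1430670-47089=1383581
19. interest=⌊1383581·122/10000⌋=16879; principal=64543-16879=47664; balance=1383581-47664=1335917
20. interest=⌊1335917·122/10000⌋=16298; principal=64543-16298=48245; balance=1335917-48245=1287672
21. interest=⌊1287672·122/10000⌋=15709; principal=64543-15709=48834; balance=1287672-48834=1238838
22. interest=⌊1238838·122/10000⌋=15113; principal=64543-15113=49430; balance=1238838-49430=1189408
23. interest=⌊1189408·122/10000⌋=14510; principal=64543-14510=50033; balance=1189408-50033=1139375
24. interest=⌊1139375·122/10000⌋=13900; principal=64543-13900=50643; balance=1139375-50643=1088732
25. interest=⌊1088732·122/10000⌋=13282; principal=64543-13282=51261; balance=1088732-51261=1037471
26. interest=⌊1037471·122/10000⌋=12657; principal=64543-12657=51886; balance=1037471-51886=985585
27. interest=⌊985585·122/10000⌋=12024; principal=64543-12024=52519; balance=985585-52519=933066
28. interest=⌊933066·122/10000⌋=11383; principal=64543-11383=53160; balance=933066-53160=879906
29. interest=⌊879906·122/10000⌋=10734; principal=64543-10734=53809; balance=879906-53809=826097
30. interest=⌊826097·122/10000⌋=10078; principal=64543-10078=54465; balance=826097-54465=771632
31. interest=⌊771632·122/10000⌋=9413; principal=64543-9413=55130; balance=771632-55130=716502
32. interest=⌊716502·122/10000⌋=8741; principal=64543-8741=55802; balance=716502-55802=660700
33. interest=⌊660700·122/10000⌋=8060; principal=64543-8060=56483; balance=660700-56483=604217
34. interest=⌊604217·122/10000⌋=7371; principal=64543-7371=57172; balance=604217-57172=547045
35. interest=⌊547045·122/10000⌋=6673; principal=64543-6673=57870; balance=547045-57870=489175
36. interest=⌊489175·122/10000⌋=5967; principal=64543-5967=58576; balance=489175-58576=430599
37. interest=⌊430599·122/10000⌋=5253; principal=64543-5253=59290; balance=430599-59290=371309
38. interest=⌊371309·122/10000⌋=4529; principal=64543-4529=60014; balance=371309-60014=311295
39. interest=⌊311295·122/10000⌋=3797; principal=64543-3797=60746; balance=311295-60746=250549
40. interest=⌊250549·122/10000⌋=3056; principal=64543-3056=61487; balance=250549-61487=189062
41. interest=⌊189062·122/10000⌋=2306; principal=64543-2306=62237; balance=189062-62237=126825
42. interest=⌊126825·122/10000⌋=1547; principal=64543-1547=62996; balance=126825-62996=63829
43. interest=⌊63829·122/10000⌋=778; principal=64543-778=63765; balance=63829-63765=64
44. interest=⌊64·122/10000⌋=0; principal=min(64543-0,64)=64; balance=64-64=0

1 26226 38317 2111373
2 25758 38785 2072588
3 25285 39258 2033330
4 24806 39737 1993593
5 24321 40222 1953371
6 23831 40712 1912659
7 23334 41209 1871450
8 22831 41712 1829738
9 22322 42221 1787517
10 21807 42736 1744781
11 21286 43257 1701524
12 20758 43785 1657739
13 20224 44319 1613420
14 19683 44860 1568560
15 19136 45407 1523153
16 18582 45961 1477192
17 18021 46522 1430670
18 17454 47089 1383581
19 16879 47664 1335917
20 16298 48245 1287672
21 15709 48834 1238838
22 15113 49430 1189408
23 14510 50033 1139375
24 13900 50643 1088732
25 13282 51261 1037471
26 12657 51886 985585
27 12024 52519 933066
28 11383 53160 879906
29 10734 53809 826097
30 10078 54465 771632
31 9413 55130 716502
32 8741 55802 660700
33 8060 56483 604217
34 7371 57172 547045
35 6673 57870 489175
36 5967 58576 430599
37 5253 59290 371309
38 4529 60014 311295
39 3797 60746 250549
40 3056 61487 189062
41 2306 62237 126825
42 1547 62996 63829
43 778 63765 64
44 0 64 0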